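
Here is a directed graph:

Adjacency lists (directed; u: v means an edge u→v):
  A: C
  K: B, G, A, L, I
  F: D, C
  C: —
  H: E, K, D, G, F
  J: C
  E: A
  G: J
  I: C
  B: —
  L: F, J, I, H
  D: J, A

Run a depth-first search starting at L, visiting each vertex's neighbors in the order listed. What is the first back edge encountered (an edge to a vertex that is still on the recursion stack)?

K→L

DFS from L (visiting each vertex's neighbors in the order listed); mark gray on enter, black on exit:
L gray
  F gray
    D gray
      J gray
        C gray
        C black
      J black
      A gray
        A→C: C black — skip
      A black
    D black
    F→C: C black — skip
  F black
  L→J: J black — skip
  I gray
    I→C: C black — skip
  I black
  H gray
    E gray
      E→A: A black — skip
    E black
    K gray
      B gray
      B black
      G gray
        G→J: J black — skip
      G black
      K→A: A black — skip
      K→L: L is gray → back edge
First back edge: K → L.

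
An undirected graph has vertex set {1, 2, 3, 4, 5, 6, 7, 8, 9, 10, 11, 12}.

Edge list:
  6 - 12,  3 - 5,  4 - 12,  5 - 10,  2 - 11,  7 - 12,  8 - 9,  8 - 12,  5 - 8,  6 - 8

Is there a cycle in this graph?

DFS, tracking each vertex's parent; an edge to a visited non-parent vertex closes a cycle.
Start from 10:
visit 10 (parent –)
  visit 5 (parent 10)
    5–10: parent, skip
    visit 3 (parent 5)
      3–5: parent, skip
    visit 8 (parent 5)
      8–5: parent, skip
      visit 12 (parent 8)
        visit 7 (parent 12)
          7–12: parent, skip
        visit 4 (parent 12)
          4–12: parent, skip
        visit 6 (parent 12)
          6–8: 8 visited and ≠ parent → cycle
Cycle: 8 – 12 – 6 – 8.

Yes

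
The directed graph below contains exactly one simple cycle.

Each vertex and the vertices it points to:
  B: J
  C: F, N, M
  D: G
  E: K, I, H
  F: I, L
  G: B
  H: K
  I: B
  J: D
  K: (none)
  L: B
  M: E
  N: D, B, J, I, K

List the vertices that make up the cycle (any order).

B, D, G, J

DFS with gray/black marking from J:
J gray
  D gray
    G gray
      B gray
        B→J: J is gray → back edge
Back edge closes the cycle J → D → G → B → J; its vertices are {B, D, G, J}.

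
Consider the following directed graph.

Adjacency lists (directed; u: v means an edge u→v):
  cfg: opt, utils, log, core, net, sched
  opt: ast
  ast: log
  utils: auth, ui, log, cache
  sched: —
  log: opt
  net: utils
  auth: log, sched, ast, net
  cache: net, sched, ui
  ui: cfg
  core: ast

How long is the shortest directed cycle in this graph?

3

For each vertex v, BFS finds the shortest path from v back to v.
The shortest such closed walk is cfg → utils → ui → cfg, length 3.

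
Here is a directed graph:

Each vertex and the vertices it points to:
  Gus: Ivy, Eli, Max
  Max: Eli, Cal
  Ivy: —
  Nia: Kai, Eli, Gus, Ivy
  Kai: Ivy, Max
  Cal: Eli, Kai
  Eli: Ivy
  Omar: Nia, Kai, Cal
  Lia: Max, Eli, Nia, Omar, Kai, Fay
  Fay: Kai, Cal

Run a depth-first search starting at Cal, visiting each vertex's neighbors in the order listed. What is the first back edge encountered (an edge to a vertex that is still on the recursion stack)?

Max→Cal

DFS from Cal (visiting each vertex's neighbors in the order listed); mark gray on enter, black on exit:
Cal gray
  Eli gray
    Ivy gray
    Ivy black
  Eli black
  Kai gray
    Kai→Ivy: Ivy black — skip
    Max gray
      Max→Eli: Eli black — skip
      Max→Cal: Cal is gray → back edge
First back edge: Max → Cal.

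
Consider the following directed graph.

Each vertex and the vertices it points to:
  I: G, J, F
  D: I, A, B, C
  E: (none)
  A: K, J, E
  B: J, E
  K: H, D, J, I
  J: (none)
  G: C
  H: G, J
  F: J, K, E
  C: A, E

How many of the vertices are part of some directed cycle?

A vertex is on a directed cycle iff it belongs to a strongly connected component of size ≥ 2 (or has a self-loop).
The vertices on cycles are {A, C, D, F, G, H, I, K} — 8 in total.

8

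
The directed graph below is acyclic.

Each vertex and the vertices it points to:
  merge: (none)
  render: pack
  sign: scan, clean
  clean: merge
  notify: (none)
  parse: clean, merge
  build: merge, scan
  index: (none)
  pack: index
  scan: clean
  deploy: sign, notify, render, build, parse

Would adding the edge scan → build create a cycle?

Adding scan→build creates a cycle iff build can already reach scan.
Path from build: build → scan.
So build → … → scan → build is a cycle.

Yes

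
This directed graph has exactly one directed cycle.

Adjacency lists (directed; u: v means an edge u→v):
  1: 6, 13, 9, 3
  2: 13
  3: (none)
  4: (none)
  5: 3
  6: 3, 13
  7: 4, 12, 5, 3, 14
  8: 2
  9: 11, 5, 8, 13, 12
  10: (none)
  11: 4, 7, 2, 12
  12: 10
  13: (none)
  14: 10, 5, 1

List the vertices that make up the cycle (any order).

DFS with gray/black marking from 9:
9 gray
  11 gray
    4 gray
    4 black
    7 gray
      7→4: 4 black — skip
      12 gray
        10 gray
        10 black
      12 black
      5 gray
        3 gray
        3 black
      5 black
      7→3: 3 black — skip
      14 gray
        14→10: 10 black — skip
        14→5: 5 black — skip
        1 gray
          6 gray
            6→3: 3 black — skip
            13 gray
            13 black
          6 black
          1→13: 13 black — skip
          1→9: 9 is gray → back edge
Back edge closes the cycle 9 → 11 → 7 → 14 → 1 → 9; its vertices are {1, 7, 9, 11, 14}.

1, 7, 9, 11, 14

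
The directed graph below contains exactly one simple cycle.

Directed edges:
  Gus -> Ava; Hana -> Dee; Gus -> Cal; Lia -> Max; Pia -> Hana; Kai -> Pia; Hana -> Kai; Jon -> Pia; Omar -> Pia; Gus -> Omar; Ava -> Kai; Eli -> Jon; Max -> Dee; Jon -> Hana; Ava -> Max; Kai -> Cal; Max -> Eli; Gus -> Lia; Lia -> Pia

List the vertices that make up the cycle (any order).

DFS with gray/black marking from Kai:
Kai gray
  Pia gray
    Hana gray
      Hana→Kai: Kai is gray → back edge
Back edge closes the cycle Kai → Pia → Hana → Kai; its vertices are {Kai, Pia, Hana}.

Kai, Pia, Hana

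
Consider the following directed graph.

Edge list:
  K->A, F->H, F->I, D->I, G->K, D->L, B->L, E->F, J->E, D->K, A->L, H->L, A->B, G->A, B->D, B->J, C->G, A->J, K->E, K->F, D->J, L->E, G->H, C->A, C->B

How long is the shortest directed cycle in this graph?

For each vertex v, BFS finds the shortest path from v back to v.
The shortest such closed walk is A → B → D → K → A, length 4.

4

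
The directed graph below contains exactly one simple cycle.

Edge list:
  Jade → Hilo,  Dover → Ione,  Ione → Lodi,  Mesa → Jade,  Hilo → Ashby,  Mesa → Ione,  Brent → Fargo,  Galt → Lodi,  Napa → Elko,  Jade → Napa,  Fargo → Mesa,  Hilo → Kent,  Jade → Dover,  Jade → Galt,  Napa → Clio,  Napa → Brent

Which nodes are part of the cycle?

Jade, Mesa, Napa, Brent, Fargo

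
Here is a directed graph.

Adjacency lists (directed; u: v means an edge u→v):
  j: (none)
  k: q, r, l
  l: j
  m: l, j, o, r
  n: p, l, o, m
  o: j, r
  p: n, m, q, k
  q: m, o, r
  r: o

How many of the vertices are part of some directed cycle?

4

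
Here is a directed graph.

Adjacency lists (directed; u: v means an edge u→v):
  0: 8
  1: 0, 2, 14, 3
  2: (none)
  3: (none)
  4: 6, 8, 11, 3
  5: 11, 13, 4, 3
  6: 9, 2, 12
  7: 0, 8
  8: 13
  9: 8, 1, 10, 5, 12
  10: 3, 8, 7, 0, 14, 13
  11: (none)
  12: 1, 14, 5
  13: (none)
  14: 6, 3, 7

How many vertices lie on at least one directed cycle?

A vertex is on a directed cycle iff it belongs to a strongly connected component of size ≥ 2 (or has a self-loop).
The vertices on cycles are {1, 4, 5, 6, 9, 10, 12, 14} — 8 in total.

8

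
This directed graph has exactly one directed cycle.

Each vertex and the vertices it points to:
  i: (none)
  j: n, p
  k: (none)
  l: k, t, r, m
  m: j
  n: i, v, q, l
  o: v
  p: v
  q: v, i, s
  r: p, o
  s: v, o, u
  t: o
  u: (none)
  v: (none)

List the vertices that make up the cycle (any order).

DFS with gray/black marking from n:
n gray
  i gray
  i black
  v gray
  v black
  q gray
    q→v: v black — skip
    q→i: i black — skip
    s gray
      s→v: v black — skip
      o gray
        o→v: v black — skip
      o black
      u gray
      u black
    s black
  q black
  l gray
    k gray
    k black
    t gray
      t→o: o black — skip
    t black
    r gray
      p gray
        p→v: v black — skip
      p black
      r→o: o black — skip
    r black
    m gray
      j gray
        j→n: n is gray → back edge
Back edge closes the cycle n → l → m → j → n; its vertices are {j, l, m, n}.

j, l, m, n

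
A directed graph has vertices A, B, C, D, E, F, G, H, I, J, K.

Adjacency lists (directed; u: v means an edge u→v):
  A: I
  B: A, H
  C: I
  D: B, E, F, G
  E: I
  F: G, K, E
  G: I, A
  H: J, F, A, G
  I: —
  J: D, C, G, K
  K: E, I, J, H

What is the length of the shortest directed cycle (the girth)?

2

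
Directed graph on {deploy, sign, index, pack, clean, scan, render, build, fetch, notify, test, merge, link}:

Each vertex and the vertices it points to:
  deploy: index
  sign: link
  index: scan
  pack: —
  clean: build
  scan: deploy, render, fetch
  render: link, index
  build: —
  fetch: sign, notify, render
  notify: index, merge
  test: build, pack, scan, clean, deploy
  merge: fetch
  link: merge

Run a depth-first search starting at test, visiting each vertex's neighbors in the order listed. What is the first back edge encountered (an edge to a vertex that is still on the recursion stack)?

index→scan

DFS from test (visiting each vertex's neighbors in the order listed); mark gray on enter, black on exit:
test gray
  build gray
  build black
  pack gray
  pack black
  scan gray
    deploy gray
      index gray
        index→scan: scan is gray → back edge
First back edge: index → scan.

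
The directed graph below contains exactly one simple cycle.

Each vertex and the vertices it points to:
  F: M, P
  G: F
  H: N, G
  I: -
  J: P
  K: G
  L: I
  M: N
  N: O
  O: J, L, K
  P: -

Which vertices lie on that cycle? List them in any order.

F, G, K, M, N, O

DFS with gray/black marking from N:
N gray
  O gray
    J gray
      P gray
      P black
    J black
    L gray
      I gray
      I black
    L black
    K gray
      G gray
        F gray
          M gray
            M→N: N is gray → back edge
Back edge closes the cycle N → O → K → G → F → M → N; its vertices are {F, G, K, M, N, O}.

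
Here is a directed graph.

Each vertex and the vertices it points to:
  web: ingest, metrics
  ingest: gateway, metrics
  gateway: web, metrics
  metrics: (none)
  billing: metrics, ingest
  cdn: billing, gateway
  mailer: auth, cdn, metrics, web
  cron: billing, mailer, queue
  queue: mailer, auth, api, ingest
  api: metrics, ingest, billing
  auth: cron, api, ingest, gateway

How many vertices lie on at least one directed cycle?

7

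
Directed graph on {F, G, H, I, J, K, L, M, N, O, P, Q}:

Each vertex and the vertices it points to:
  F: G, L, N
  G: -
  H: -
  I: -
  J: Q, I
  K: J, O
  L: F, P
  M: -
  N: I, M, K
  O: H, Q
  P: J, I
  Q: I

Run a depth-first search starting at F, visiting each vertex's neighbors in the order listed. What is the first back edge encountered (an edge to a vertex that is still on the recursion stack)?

L→F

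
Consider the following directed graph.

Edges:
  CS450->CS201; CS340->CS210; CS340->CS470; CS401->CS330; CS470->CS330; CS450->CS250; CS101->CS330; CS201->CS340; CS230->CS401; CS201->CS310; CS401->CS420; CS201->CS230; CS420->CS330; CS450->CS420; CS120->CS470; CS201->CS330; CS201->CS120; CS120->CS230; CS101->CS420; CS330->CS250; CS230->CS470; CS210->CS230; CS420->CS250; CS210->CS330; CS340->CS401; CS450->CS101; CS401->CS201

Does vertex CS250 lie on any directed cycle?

No

CS250 lies on a cycle iff there is a path from CS250 back to itself.
Exploring from CS250, it never reaches itself; equivalently, its strongly connected component is a singleton.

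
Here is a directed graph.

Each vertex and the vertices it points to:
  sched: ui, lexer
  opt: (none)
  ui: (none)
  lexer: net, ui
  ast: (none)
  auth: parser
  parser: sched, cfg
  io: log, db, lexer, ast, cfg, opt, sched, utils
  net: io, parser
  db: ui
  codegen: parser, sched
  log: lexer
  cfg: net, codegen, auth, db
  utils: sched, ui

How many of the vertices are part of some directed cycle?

10

A vertex is on a directed cycle iff it belongs to a strongly connected component of size ≥ 2 (or has a self-loop).
The vertices on cycles are {io, cfg, log, net, auth, lexer, sched, utils, parser, codegen} — 10 in total.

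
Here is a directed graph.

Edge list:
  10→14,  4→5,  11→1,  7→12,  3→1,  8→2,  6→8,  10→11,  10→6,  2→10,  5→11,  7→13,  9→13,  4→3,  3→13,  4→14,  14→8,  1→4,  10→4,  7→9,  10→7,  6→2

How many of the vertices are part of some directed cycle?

10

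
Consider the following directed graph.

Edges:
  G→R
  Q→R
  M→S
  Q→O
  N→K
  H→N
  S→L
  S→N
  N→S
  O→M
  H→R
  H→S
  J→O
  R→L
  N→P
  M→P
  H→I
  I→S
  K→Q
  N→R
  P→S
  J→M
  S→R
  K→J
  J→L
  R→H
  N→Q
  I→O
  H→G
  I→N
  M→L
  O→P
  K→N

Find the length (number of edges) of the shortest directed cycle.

For each vertex v, BFS finds the shortest path from v back to v.
The shortest such closed walk is H → R → H, length 2.

2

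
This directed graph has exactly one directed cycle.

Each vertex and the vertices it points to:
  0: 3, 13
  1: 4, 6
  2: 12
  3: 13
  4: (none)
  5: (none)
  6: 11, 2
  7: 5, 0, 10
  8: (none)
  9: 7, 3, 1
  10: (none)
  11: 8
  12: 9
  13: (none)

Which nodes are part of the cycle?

1, 2, 6, 9, 12

DFS with gray/black marking from 9:
9 gray
  7 gray
    5 gray
    5 black
    0 gray
      3 gray
        13 gray
        13 black
      3 black
      0→13: 13 black — skip
    0 black
    10 gray
    10 black
  7 black
  9→3: 3 black — skip
  1 gray
    4 gray
    4 black
    6 gray
      11 gray
        8 gray
        8 black
      11 black
      2 gray
        12 gray
          12→9: 9 is gray → back edge
Back edge closes the cycle 9 → 1 → 6 → 2 → 12 → 9; its vertices are {1, 2, 6, 9, 12}.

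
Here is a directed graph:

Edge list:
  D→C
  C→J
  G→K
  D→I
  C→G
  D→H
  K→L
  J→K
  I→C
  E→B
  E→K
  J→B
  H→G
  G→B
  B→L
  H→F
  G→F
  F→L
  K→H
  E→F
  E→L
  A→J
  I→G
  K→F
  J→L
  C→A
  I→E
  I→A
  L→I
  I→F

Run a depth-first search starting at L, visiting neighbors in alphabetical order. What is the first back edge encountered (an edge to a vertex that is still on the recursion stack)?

B→L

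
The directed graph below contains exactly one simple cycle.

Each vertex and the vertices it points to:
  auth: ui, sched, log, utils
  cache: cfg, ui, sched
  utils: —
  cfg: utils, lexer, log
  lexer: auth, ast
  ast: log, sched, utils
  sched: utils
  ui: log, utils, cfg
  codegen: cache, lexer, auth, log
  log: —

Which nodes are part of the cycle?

DFS with gray/black marking from lexer:
lexer gray
  auth gray
    ui gray
      log gray
      log black
      utils gray
      utils black
      cfg gray
        cfg→utils: utils black — skip
        cfg→lexer: lexer is gray → back edge
Back edge closes the cycle lexer → auth → ui → cfg → lexer; its vertices are {ui, cfg, auth, lexer}.

ui, cfg, auth, lexer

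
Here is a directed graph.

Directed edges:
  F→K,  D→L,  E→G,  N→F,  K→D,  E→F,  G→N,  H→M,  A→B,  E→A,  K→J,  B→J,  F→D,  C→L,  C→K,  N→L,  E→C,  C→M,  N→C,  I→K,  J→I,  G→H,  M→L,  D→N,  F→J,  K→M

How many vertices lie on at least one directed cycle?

7

A vertex is on a directed cycle iff it belongs to a strongly connected component of size ≥ 2 (or has a self-loop).
The vertices on cycles are {C, D, F, I, J, K, N} — 7 in total.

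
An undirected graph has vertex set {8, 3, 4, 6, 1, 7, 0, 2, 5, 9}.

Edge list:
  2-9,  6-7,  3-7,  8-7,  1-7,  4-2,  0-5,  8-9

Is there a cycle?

DFS, tracking each vertex's parent; an edge to a visited non-parent vertex closes a cycle.
Start from 0:
visit 0 (parent –)
  visit 5 (parent 0)
    5–0: parent, skip
visit 8 (parent –)
  visit 7 (parent 8)
    visit 3 (parent 7)
      3–7: parent, skip
    visit 1 (parent 7)
      1–7: parent, skip
    visit 6 (parent 7)
      6–7: parent, skip
    7–8: parent, skip
  visit 9 (parent 8)
    visit 2 (parent 9)
      visit 4 (parent 2)
        4–2: parent, skip
      2–9: parent, skip
    9–8: parent, skip
No non-parent visited neighbor found — the graph is a forest.

No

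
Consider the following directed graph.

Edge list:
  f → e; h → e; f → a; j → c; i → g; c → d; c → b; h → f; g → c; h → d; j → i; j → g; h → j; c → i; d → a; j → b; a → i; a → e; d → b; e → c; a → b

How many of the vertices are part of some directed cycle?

A vertex is on a directed cycle iff it belongs to a strongly connected component of size ≥ 2 (or has a self-loop).
The vertices on cycles are {a, c, d, e, g, i} — 6 in total.

6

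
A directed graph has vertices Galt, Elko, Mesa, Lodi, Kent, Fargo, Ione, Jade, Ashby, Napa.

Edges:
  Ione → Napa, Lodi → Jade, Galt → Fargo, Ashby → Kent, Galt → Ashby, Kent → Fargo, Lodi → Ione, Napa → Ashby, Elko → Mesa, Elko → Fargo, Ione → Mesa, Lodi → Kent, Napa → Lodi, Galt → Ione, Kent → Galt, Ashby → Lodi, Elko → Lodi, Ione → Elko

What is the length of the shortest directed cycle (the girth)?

3

For each vertex v, BFS finds the shortest path from v back to v.
The shortest such closed walk is Galt → Ashby → Kent → Galt, length 3.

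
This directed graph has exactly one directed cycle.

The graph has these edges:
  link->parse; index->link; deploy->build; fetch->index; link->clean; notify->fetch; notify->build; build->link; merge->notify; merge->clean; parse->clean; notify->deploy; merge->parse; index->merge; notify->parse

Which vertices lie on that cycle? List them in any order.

fetch, index, merge, notify

DFS with gray/black marking from notify:
notify gray
  deploy gray
    build gray
      link gray
        clean gray
        clean black
        parse gray
          parse→clean: clean black — skip
        parse black
      link black
    build black
  deploy black
  fetch gray
    index gray
      merge gray
        merge→clean: clean black — skip
        merge→parse: parse black — skip
        merge→notify: notify is gray → back edge
Back edge closes the cycle notify → fetch → index → merge → notify; its vertices are {fetch, index, merge, notify}.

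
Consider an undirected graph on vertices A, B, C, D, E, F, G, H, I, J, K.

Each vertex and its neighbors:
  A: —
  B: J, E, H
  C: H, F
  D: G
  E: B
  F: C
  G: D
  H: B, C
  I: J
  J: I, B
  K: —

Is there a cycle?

No

DFS, tracking each vertex's parent; an edge to a visited non-parent vertex closes a cycle.
Start from H:
visit H (parent –)
  visit B (parent H)
    visit J (parent B)
      visit I (parent J)
        I–J: parent, skip
      J–B: parent, skip
    visit E (parent B)
      E–B: parent, skip
    B–H: parent, skip
  visit C (parent H)
    C–H: parent, skip
    visit F (parent C)
      F–C: parent, skip
visit A (parent –)
visit D (parent –)
  visit G (parent D)
    G–D: parent, skip
visit K (parent –)
No non-parent visited neighbor found — the graph is a forest.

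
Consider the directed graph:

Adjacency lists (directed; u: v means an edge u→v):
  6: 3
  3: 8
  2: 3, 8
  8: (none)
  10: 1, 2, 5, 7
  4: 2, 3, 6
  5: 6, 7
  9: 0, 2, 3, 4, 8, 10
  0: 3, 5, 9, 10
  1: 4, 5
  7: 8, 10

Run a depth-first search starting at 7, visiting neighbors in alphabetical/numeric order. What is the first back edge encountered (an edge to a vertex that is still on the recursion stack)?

5→7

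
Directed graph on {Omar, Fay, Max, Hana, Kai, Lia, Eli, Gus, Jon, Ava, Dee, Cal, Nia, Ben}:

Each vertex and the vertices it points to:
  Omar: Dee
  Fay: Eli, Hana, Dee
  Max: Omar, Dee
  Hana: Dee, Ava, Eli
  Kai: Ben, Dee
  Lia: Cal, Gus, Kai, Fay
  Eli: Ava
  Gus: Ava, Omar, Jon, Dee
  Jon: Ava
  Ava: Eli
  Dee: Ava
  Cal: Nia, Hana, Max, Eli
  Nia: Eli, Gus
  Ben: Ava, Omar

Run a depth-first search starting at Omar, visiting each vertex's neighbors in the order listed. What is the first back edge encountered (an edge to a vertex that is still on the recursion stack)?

DFS from Omar (visiting each vertex's neighbors in the order listed); mark gray on enter, black on exit:
Omar gray
  Dee gray
    Ava gray
      Eli gray
        Eli→Ava: Ava is gray → back edge
First back edge: Eli → Ava.

Eli->Ava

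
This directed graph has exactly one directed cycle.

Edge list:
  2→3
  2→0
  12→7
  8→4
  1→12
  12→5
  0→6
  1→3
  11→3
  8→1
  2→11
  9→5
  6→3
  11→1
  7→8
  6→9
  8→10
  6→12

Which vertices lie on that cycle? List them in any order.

1, 7, 8, 12

DFS with gray/black marking from 12:
12 gray
  5 gray
  5 black
  7 gray
    8 gray
      10 gray
      10 black
      1 gray
        1→12: 12 is gray → back edge
Back edge closes the cycle 12 → 7 → 8 → 1 → 12; its vertices are {1, 7, 8, 12}.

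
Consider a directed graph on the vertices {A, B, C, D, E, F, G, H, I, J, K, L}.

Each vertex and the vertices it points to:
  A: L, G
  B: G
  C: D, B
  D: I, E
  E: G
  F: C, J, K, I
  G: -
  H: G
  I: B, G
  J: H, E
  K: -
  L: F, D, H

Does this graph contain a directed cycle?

No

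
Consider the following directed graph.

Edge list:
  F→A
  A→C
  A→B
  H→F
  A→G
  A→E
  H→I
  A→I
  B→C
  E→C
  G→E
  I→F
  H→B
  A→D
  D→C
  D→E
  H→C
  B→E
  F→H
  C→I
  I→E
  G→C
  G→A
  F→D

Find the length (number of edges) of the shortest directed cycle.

2

For each vertex v, BFS finds the shortest path from v back to v.
The shortest such closed walk is H → F → H, length 2.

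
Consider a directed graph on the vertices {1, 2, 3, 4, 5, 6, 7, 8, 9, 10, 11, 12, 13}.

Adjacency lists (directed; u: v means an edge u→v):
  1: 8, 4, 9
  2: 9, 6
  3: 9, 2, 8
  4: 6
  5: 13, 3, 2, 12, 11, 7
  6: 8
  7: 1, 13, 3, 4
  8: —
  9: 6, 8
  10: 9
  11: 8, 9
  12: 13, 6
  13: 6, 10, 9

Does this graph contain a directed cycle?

DFS with white/gray/black marking, starting from 12:
12 gray
  13 gray
    6 gray
      8 gray
      8 black
    6 black
    10 gray
      9 gray
        9→6: 6 black — skip
        9→8: 8 black — skip
      9 black
    10 black
    13→9: 9 black — skip
  13 black
  12→6: 6 black — skip
12 black
1 gray
  1→8: 8 black — skip
  4 gray
    4→6: 6 black — skip
  4 black
  1→9: 9 black — skip
1 black
2 gray
  2→9: 9 black — skip
  2→6: 6 black — skip
2 black
3 gray
  3→9: 9 black — skip
  3→2: 2 black — skip
  3→8: 8 black — skip
3 black
5 gray
  5→13: 13 black — skip
  5→3: 3 black — skip
  5→2: 2 black — skip
  5→12: 12 black — skip
  11 gray
    11→8: 8 black — skip
    11→9: 9 black — skip
  11 black
  7 gray
    7→1: 1 black — skip
    7→13: 13 black — skip
    7→3: 3 black — skip
    7→4: 4 black — skip
  7 black
5 black
Every edge goes to a white or black vertex — no back edge, so the graph is acyclic.

No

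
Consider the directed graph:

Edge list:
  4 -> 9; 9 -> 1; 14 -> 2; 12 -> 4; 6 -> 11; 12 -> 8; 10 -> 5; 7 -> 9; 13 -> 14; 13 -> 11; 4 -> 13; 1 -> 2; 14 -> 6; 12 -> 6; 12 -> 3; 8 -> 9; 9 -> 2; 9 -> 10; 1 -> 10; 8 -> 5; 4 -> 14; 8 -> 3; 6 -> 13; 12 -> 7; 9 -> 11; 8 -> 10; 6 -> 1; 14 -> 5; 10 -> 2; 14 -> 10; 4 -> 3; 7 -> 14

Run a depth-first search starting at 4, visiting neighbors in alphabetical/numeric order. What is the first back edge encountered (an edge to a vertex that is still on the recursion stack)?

6→13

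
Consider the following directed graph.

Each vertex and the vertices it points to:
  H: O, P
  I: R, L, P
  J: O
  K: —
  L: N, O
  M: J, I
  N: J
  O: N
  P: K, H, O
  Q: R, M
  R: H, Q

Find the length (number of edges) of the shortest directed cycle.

For each vertex v, BFS finds the shortest path from v back to v.
The shortest such closed walk is P → H → P, length 2.

2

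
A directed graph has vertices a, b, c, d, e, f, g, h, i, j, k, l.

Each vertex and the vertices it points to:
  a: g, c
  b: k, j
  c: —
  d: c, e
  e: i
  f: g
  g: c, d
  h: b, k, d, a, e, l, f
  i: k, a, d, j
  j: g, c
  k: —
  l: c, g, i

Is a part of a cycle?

a is on a cycle iff a can reach itself via ≥1 edge.
a → g → d → e → i → a — yes.

Yes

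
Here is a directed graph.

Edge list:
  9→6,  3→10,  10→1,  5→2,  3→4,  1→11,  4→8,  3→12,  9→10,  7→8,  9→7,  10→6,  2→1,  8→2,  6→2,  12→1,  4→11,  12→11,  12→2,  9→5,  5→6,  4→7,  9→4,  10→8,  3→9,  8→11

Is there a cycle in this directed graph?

No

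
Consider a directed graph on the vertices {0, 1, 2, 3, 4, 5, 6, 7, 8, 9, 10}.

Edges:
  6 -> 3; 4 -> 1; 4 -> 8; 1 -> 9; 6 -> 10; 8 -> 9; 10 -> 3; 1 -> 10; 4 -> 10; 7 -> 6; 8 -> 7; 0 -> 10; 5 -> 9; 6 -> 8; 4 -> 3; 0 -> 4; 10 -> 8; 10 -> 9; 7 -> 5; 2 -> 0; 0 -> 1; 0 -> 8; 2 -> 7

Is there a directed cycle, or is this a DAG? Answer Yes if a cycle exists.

DFS with white/gray/black marking, starting from 4:
4 gray
  10 gray
    8 gray
      9 gray
      9 black
      7 gray
        6 gray
          6→8: 8 is gray → back edge
Back edge found, so a cycle exists: 8 → 7 → 6 → 8.

Yes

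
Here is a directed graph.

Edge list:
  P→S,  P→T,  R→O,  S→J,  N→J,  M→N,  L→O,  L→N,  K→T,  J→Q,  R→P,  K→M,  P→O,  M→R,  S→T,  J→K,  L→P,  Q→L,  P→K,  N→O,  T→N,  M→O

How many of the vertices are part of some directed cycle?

A vertex is on a directed cycle iff it belongs to a strongly connected component of size ≥ 2 (or has a self-loop).
The vertices on cycles are {J, K, L, M, N, P, Q, R, S, T} — 10 in total.

10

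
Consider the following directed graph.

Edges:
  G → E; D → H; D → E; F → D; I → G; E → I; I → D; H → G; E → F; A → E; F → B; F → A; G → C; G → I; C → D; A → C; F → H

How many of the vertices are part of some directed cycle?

A vertex is on a directed cycle iff it belongs to a strongly connected component of size ≥ 2 (or has a self-loop).
The vertices on cycles are {A, C, D, E, F, G, H, I} — 8 in total.

8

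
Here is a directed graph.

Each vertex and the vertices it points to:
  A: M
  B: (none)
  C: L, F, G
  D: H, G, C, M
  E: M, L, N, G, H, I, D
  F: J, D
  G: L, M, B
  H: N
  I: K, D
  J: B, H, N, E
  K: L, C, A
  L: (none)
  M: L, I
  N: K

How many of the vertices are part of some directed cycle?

A vertex is on a directed cycle iff it belongs to a strongly connected component of size ≥ 2 (or has a self-loop).
The vertices on cycles are {A, C, D, E, F, G, H, I, J, K, M, N} — 12 in total.

12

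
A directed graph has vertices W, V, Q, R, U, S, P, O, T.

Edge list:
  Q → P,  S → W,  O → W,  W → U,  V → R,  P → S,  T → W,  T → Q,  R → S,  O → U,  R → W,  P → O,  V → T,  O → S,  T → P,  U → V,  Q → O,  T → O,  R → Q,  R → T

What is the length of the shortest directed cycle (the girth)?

4

For each vertex v, BFS finds the shortest path from v back to v.
The shortest such closed walk is V → R → W → U → V, length 4.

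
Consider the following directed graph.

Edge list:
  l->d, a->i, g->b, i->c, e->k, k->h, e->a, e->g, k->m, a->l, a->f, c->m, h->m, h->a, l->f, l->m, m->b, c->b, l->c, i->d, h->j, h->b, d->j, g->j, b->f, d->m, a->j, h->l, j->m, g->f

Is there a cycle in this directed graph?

DFS with white/gray/black marking, starting from k:
k gray
  m gray
    b gray
      f gray
      f black
    b black
  m black
  h gray
    h→b: b black — skip
    h→m: m black — skip
    a gray
      i gray
        c gray
          c→b: b black — skip
          c→m: m black — skip
        c black
        d gray
          d→m: m black — skip
          j gray
            j→m: m black — skip
          j black
        d black
      i black
      a→j: j black — skip
      a→f: f black — skip
      l gray
        l→f: f black — skip
        l→d: d black — skip
        l→c: c black — skip
        l→m: m black — skip
      l black
    a black
    h→j: j black — skip
    h→l: l black — skip
  h black
k black
e gray
  g gray
    g→b: b black — skip
    g→j: j black — skip
    g→f: f black — skip
  g black
  e→a: a black — skip
  e→k: k black — skip
e black
Every edge goes to a white or black vertex — no back edge, so the graph is acyclic.

No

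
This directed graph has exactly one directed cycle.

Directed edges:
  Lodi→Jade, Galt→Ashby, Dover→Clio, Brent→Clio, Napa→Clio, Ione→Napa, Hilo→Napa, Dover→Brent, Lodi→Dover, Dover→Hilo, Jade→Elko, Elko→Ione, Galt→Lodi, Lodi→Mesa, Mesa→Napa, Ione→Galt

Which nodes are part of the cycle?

DFS with gray/black marking from Galt:
Galt gray
  Lodi gray
    Jade gray
      Elko gray
        Ione gray
          Ione→Galt: Galt is gray → back edge
Back edge closes the cycle Galt → Lodi → Jade → Elko → Ione → Galt; its vertices are {Elko, Galt, Ione, Jade, Lodi}.

Elko, Galt, Ione, Jade, Lodi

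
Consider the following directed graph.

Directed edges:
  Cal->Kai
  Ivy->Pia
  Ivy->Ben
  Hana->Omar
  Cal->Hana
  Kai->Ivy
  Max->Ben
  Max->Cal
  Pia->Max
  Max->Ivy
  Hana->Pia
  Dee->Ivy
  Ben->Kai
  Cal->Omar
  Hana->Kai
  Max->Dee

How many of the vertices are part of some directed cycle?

A vertex is on a directed cycle iff it belongs to a strongly connected component of size ≥ 2 (or has a self-loop).
The vertices on cycles are {Ben, Cal, Dee, Ivy, Kai, Max, Pia, Hana} — 8 in total.

8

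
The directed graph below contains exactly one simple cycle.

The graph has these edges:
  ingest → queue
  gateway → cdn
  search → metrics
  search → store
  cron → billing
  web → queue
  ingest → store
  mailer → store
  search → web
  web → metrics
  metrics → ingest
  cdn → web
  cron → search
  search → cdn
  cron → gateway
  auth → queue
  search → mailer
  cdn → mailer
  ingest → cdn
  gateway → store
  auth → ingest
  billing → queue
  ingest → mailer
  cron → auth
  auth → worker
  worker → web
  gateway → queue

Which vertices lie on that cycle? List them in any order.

cdn, web, ingest, metrics

DFS with gray/black marking from metrics:
metrics gray
  ingest gray
    queue gray
    queue black
    mailer gray
      store gray
      store black
    mailer black
    ingest→store: store black — skip
    cdn gray
      cdn→mailer: mailer black — skip
      web gray
        web→queue: queue black — skip
        web→metrics: metrics is gray → back edge
Back edge closes the cycle metrics → ingest → cdn → web → metrics; its vertices are {cdn, web, ingest, metrics}.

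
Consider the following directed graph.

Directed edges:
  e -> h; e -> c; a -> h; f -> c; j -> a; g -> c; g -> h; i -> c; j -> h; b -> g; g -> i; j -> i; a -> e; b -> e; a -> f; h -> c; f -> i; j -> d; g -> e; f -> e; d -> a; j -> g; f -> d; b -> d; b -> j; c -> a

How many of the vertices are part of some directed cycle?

7

A vertex is on a directed cycle iff it belongs to a strongly connected component of size ≥ 2 (or has a self-loop).
The vertices on cycles are {a, c, d, e, f, h, i} — 7 in total.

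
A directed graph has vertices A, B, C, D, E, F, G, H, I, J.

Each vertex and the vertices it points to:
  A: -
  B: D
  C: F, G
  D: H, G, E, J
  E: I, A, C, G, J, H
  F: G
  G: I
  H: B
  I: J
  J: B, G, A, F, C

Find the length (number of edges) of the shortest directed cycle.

For each vertex v, BFS finds the shortest path from v back to v.
The shortest such closed walk is D → J → B → D, length 3.

3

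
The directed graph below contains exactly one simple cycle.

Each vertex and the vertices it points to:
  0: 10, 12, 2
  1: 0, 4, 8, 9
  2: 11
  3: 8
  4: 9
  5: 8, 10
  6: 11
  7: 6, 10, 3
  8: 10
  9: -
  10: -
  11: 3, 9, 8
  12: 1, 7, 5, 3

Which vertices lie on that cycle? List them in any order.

0, 1, 12

DFS with gray/black marking from 12:
12 gray
  1 gray
    0 gray
      10 gray
      10 black
      0→12: 12 is gray → back edge
Back edge closes the cycle 12 → 1 → 0 → 12; its vertices are {0, 1, 12}.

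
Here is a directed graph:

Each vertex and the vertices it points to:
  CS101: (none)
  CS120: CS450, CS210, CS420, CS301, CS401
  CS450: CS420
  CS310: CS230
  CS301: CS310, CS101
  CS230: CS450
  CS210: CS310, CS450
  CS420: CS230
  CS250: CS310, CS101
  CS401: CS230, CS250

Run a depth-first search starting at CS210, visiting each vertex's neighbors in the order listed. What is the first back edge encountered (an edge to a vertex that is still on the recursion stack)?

DFS from CS210 (visiting each vertex's neighbors in the order listed); mark gray on enter, black on exit:
CS210 gray
  CS310 gray
    CS230 gray
      CS450 gray
        CS420 gray
          CS420→CS230: CS230 is gray → back edge
First back edge: CS420 → CS230.

CS420→CS230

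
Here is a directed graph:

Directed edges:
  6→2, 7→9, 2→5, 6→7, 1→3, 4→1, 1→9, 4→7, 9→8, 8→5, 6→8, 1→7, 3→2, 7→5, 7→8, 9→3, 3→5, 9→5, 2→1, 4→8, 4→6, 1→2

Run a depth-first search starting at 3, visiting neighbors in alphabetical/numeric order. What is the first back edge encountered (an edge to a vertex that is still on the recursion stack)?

DFS from 3 (visiting neighbors in alphabetical/numeric order); mark gray on enter, black on exit:
3 gray
  2 gray
    1 gray
      1→2: 2 is gray → back edge
First back edge: 1 → 2.

1→2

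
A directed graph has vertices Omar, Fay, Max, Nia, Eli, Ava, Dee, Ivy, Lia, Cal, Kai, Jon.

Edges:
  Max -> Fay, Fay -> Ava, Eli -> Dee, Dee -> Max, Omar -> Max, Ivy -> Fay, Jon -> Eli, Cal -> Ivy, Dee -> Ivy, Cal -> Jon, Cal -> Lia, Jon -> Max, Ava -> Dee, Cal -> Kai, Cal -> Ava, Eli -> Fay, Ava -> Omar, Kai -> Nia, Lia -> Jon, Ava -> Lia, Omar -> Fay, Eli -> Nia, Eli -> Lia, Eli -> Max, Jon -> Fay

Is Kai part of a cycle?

No

Kai lies on a cycle iff there is a path from Kai back to itself.
Exploring from Kai, it never reaches itself; equivalently, its strongly connected component is a singleton.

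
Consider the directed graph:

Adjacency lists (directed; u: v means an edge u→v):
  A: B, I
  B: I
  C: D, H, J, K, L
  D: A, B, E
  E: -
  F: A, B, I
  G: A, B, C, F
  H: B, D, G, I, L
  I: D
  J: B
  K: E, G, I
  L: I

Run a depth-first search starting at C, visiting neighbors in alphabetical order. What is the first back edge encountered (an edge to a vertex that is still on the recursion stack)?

DFS from C (visiting neighbors in alphabetical order); mark gray on enter, black on exit:
C gray
  D gray
    A gray
      B gray
        I gray
          I→D: D is gray → back edge
First back edge: I → D.

I->D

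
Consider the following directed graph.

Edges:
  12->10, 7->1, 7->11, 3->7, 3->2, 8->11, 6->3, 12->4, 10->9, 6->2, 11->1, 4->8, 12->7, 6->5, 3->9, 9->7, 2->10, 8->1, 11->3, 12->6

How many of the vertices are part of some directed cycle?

6

A vertex is on a directed cycle iff it belongs to a strongly connected component of size ≥ 2 (or has a self-loop).
The vertices on cycles are {2, 3, 7, 9, 10, 11} — 6 in total.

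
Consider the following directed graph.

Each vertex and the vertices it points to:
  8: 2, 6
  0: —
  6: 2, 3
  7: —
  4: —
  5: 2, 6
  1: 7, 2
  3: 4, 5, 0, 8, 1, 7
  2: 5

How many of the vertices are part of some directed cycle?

A vertex is on a directed cycle iff it belongs to a strongly connected component of size ≥ 2 (or has a self-loop).
The vertices on cycles are {1, 2, 3, 5, 6, 8} — 6 in total.

6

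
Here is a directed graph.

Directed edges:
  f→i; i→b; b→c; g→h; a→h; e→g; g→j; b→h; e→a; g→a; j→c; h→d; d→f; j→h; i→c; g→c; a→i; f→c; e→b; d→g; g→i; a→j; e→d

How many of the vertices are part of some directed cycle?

8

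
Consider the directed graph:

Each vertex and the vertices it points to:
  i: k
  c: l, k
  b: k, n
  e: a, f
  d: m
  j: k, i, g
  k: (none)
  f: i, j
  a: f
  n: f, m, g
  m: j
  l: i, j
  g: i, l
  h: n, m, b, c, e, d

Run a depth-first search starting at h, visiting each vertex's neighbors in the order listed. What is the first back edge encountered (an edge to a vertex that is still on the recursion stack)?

DFS from h (visiting each vertex's neighbors in the order listed); mark gray on enter, black on exit:
h gray
  n gray
    f gray
      i gray
        k gray
        k black
      i black
      j gray
        j→k: k black — skip
        j→i: i black — skip
        g gray
          g→i: i black — skip
          l gray
            l→i: i black — skip
            l→j: j is gray → back edge
First back edge: l → j.

l→j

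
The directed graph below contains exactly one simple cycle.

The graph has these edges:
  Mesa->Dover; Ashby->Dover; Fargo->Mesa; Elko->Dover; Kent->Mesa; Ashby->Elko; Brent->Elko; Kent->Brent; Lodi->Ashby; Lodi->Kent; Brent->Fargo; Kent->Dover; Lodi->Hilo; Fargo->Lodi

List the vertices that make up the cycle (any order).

Kent, Lodi, Brent, Fargo

DFS with gray/black marking from Lodi:
Lodi gray
  Ashby gray
    Elko gray
      Dover gray
      Dover black
    Elko black
    Ashby→Dover: Dover black — skip
  Ashby black
  Kent gray
    Mesa gray
      Mesa→Dover: Dover black — skip
    Mesa black
    Kent→Dover: Dover black — skip
    Brent gray
      Brent→Elko: Elko black — skip
      Fargo gray
        Fargo→Lodi: Lodi is gray → back edge
Back edge closes the cycle Lodi → Kent → Brent → Fargo → Lodi; its vertices are {Kent, Lodi, Brent, Fargo}.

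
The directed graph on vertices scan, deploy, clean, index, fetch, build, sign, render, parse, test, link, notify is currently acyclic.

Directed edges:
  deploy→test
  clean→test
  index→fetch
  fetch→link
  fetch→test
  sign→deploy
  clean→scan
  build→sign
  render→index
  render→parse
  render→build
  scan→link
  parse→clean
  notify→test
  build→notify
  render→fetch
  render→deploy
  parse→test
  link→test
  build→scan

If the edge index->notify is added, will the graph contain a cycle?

No

Adding index→notify creates a cycle iff notify can already reach index.
Explore from notify: no path reaches index. The graph stays acyclic.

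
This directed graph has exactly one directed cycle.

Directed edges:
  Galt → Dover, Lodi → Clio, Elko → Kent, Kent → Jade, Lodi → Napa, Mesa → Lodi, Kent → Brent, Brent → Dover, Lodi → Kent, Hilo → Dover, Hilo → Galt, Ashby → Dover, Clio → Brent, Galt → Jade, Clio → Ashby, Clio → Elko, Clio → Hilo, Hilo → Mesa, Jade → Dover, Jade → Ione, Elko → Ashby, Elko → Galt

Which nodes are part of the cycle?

DFS with gray/black marking from Mesa:
Mesa gray
  Lodi gray
    Clio gray
      Elko gray
        Kent gray
          Brent gray
            Dover gray
            Dover black
          Brent black
          Jade gray
            Jade→Dover: Dover black — skip
            Ione gray
            Ione black
          Jade black
        Kent black
        Ashby gray
          Ashby→Dover: Dover black — skip
        Ashby black
        Galt gray
          Galt→Dover: Dover black — skip
          Galt→Jade: Jade black — skip
        Galt black
      Elko black
      Clio→Brent: Brent black — skip
      Clio→Ashby: Ashby black — skip
      Hilo gray
        Hilo→Dover: Dover black — skip
        Hilo→Galt: Galt black — skip
        Hilo→Mesa: Mesa is gray → back edge
Back edge closes the cycle Mesa → Lodi → Clio → Hilo → Mesa; its vertices are {Clio, Hilo, Lodi, Mesa}.

Clio, Hilo, Lodi, Mesa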